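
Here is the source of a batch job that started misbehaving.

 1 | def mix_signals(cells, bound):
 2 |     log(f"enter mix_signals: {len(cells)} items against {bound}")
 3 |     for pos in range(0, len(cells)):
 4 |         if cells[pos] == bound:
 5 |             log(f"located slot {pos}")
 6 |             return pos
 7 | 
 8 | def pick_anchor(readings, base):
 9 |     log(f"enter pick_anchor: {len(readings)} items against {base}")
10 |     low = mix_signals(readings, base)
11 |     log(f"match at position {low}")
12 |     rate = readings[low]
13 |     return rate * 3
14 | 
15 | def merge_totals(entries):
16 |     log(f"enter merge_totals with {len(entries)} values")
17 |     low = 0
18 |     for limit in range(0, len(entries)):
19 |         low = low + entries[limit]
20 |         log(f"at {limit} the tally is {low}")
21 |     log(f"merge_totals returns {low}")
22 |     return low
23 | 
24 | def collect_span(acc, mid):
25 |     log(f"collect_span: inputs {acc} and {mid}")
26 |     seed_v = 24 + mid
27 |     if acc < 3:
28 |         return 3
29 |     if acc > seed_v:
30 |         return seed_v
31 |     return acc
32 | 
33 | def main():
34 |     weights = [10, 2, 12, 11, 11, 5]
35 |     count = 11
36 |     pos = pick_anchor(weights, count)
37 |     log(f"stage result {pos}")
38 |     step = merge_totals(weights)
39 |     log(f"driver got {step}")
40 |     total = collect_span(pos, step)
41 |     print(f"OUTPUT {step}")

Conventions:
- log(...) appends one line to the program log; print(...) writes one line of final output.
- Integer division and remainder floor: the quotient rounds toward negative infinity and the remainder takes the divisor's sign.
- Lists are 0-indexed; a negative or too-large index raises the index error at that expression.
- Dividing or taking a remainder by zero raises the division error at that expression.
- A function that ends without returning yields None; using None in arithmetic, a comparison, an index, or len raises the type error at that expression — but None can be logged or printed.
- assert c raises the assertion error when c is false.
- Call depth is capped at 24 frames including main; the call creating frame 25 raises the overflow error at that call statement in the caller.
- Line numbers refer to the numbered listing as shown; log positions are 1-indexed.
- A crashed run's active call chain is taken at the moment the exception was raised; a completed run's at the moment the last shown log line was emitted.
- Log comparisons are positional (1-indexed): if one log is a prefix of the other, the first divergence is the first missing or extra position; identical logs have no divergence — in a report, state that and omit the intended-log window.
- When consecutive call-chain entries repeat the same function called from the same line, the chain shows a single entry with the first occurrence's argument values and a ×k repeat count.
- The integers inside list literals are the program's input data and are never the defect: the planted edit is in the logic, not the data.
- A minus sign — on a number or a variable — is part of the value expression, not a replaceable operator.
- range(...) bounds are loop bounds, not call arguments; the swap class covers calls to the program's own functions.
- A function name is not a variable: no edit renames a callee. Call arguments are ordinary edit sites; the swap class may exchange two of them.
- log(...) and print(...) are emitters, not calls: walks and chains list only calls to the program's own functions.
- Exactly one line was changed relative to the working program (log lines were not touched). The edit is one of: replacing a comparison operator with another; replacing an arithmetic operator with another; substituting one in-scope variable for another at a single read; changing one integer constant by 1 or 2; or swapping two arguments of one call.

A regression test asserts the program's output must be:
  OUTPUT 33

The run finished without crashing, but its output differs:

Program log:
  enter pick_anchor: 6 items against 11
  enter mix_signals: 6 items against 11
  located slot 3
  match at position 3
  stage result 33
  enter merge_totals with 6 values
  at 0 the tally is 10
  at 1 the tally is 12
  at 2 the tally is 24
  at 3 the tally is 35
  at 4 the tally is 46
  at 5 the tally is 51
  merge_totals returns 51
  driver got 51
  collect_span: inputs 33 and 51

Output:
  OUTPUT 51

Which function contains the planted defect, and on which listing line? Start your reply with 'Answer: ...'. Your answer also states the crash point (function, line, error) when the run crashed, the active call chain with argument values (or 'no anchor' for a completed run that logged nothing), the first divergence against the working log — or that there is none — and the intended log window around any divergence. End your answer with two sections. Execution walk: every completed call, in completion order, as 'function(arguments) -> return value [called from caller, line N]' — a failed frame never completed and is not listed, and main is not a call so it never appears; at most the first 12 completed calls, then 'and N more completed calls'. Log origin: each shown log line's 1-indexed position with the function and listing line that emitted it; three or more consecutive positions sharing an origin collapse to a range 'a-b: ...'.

Answer: the defect is in main at line 41.
Key observation: Nothing in the log betrays the bug — only the output does.
Call chain: main -> collect_span(33, 51) (called at line 40).
First divergence: none (the log streams are identical).
Execution walk:
  mix_signals([10, 2, 12, 11, 11, 5], 11) -> 3  [called from pick_anchor, line 10]
  pick_anchor([10, 2, 12, 11, 11, 5], 11) -> 33  [called from main, line 36]
  merge_totals([10, 2, 12, 11, 11, 5]) -> 51  [called from main, line 38]
  collect_span(33, 51) -> 33  [called from main, line 40]
Log origins:
  1: emitted by pick_anchor (line 9)
  2: emitted by mix_signals (line 2)
  3: emitted by mix_signals (line 5)
  4: emitted by pick_anchor (line 11)
  5: emitted by main (line 37)
  6: emitted by merge_totals (line 16)
  7-12: emitted by merge_totals (line 20)
  13: emitted by merge_totals (line 21)
  14: emitted by main (line 39)
  15: emitted by collect_span (line 25)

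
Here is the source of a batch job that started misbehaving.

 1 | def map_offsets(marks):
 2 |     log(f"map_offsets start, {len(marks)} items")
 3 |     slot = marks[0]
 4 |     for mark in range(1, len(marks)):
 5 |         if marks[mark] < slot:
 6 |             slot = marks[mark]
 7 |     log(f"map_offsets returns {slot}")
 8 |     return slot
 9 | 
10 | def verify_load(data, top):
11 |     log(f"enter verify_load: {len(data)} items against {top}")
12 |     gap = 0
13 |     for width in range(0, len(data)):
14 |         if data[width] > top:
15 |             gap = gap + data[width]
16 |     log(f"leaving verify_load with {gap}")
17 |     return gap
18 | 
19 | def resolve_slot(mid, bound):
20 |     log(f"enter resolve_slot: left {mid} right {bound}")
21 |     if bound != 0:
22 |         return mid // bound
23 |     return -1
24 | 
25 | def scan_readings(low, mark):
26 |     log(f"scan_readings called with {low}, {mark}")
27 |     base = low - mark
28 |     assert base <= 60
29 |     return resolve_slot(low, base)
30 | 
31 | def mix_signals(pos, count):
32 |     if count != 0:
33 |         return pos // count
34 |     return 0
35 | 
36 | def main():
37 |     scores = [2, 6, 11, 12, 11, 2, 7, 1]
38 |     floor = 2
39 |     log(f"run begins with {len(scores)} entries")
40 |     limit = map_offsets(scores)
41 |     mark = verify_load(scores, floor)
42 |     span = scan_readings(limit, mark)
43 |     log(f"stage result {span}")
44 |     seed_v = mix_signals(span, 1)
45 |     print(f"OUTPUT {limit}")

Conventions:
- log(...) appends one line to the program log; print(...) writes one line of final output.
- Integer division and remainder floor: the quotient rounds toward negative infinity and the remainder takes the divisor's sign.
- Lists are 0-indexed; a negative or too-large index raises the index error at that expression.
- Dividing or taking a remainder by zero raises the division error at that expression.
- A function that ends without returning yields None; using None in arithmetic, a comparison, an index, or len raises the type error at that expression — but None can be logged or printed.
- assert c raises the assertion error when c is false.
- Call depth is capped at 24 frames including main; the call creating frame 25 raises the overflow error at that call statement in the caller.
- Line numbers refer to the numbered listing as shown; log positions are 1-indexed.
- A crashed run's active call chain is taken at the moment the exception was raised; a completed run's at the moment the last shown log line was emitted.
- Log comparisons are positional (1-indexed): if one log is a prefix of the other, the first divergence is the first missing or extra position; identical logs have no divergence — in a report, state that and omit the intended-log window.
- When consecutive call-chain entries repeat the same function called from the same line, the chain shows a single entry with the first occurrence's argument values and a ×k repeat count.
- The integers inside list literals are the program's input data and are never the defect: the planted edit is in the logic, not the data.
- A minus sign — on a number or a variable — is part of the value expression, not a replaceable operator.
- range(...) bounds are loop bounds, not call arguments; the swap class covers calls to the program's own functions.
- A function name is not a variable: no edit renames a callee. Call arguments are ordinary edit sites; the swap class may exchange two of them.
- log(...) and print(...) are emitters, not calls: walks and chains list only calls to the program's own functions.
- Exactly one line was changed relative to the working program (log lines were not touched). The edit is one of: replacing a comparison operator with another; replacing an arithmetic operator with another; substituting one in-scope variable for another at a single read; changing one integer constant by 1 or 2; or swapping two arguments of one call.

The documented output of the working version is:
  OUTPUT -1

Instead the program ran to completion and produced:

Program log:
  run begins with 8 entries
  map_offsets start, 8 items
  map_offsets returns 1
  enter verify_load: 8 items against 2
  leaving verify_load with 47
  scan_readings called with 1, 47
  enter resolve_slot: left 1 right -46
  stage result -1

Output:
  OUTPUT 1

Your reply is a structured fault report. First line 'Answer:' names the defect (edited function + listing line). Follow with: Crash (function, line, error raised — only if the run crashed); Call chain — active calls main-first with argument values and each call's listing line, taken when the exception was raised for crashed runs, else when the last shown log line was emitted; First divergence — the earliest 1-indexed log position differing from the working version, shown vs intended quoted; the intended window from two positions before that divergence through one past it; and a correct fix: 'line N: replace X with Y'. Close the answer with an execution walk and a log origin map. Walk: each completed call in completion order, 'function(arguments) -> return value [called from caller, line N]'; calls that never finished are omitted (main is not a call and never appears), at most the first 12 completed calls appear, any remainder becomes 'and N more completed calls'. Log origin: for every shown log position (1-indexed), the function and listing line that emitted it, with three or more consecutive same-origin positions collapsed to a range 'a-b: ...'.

Answer: the defect is in main at line 45.
Core observation: Every logged value matches the working version; the printed result is what differs.
Call chain: main.
First divergence: none — the logs agree in full.
Execution walk:
  map_offsets([2, 6, 11, 12, 11, 2, 7, 1]) -> 1  [called from main, line 40]
  verify_load([2, 6, 11, 12, 11, 2, 7, 1], 2) -> 47  [called from main, line 41]
  resolve_slot(1, -46) -> -1  [called from scan_readings, line 29]
  scan_readings(1, 47) -> -1  [called from main, line 42]
  mix_signals(-1, 1) -> -1  [called from main, line 44]
Log line origins:
  1: logged in main at line 39
  2: logged in map_offsets at line 2
  3: logged in map_offsets at line 7
  4: logged in verify_load at line 11
  5: logged in verify_load at line 16
  6: logged in scan_readings at line 26
  7: logged in resolve_slot at line 20
  8: logged in main at line 43
A correct fix: line 45: replace `limit` with `seed_v`.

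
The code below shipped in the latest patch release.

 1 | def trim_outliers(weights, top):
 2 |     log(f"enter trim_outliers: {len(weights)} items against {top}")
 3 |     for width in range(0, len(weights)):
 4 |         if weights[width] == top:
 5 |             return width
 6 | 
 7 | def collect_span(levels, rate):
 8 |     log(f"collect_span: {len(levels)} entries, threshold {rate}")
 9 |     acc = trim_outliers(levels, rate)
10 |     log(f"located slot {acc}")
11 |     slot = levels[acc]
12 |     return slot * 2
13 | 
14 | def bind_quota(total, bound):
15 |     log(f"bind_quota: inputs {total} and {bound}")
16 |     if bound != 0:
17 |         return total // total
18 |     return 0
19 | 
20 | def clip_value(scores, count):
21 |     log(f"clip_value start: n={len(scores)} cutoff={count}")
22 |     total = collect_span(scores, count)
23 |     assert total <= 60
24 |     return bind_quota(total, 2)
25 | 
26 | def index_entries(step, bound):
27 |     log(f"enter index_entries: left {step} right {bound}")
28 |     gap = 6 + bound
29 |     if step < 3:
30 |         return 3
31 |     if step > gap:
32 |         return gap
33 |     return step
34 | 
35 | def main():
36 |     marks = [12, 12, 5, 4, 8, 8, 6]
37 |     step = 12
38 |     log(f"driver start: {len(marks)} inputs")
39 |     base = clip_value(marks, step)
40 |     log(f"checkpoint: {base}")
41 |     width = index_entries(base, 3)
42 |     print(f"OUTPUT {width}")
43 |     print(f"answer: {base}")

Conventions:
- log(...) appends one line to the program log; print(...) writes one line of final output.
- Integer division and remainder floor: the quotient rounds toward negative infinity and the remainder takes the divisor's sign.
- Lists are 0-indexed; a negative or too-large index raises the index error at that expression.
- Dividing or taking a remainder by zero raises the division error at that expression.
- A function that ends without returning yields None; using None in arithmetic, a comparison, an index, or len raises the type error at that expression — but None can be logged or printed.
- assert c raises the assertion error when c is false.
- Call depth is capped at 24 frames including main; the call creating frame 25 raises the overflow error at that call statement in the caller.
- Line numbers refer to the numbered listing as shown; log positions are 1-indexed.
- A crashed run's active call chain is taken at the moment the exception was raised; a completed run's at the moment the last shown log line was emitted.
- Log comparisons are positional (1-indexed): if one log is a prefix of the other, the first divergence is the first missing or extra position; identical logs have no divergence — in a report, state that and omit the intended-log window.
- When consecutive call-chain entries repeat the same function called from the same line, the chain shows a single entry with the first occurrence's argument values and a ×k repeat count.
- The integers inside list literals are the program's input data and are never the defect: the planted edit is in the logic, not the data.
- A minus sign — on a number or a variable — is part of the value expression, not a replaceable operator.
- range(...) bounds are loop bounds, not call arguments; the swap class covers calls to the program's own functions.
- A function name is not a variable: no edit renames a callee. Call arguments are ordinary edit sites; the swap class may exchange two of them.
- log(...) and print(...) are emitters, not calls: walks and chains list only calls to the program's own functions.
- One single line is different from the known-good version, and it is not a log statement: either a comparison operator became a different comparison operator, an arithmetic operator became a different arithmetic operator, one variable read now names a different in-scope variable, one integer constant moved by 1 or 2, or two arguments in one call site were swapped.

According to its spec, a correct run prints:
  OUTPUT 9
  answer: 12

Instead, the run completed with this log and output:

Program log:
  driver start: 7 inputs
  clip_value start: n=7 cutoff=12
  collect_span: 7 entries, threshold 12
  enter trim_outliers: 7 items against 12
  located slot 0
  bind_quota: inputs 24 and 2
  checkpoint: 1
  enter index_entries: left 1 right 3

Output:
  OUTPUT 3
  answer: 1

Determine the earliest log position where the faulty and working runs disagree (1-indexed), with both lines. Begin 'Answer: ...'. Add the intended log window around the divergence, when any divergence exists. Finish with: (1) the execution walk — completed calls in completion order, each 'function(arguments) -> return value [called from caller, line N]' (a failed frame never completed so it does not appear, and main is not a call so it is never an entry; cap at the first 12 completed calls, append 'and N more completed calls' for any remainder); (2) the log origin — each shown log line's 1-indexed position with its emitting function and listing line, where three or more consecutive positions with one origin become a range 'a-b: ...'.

Answer: position 7; shown 'checkpoint: 1' vs intended 'checkpoint: 12'.
Intended log window:
  5: located slot 0
  6: bind_quota: inputs 24 and 2
  7: checkpoint: 12
  8: enter index_entries: left 12 right 3
Execution walk:
  trim_outliers([12, 12, 5, 4, 8, 8, 6], 12) -> 0  [called from collect_span, line 9]
  collect_span([12, 12, 5, 4, 8, 8, 6], 12) -> 24  [called from clip_value, line 22]
  bind_quota(24, 2) -> 1  [called from clip_value, line 24]
  clip_value([12, 12, 5, 4, 8, 8, 6], 12) -> 1  [called from main, line 39]
  index_entries(1, 3) -> 3  [called from main, line 41]
Log line origins:
  1: emitted by main (line 38)
  2: emitted by clip_value (line 21)
  3: emitted by collect_span (line 8)
  4: emitted by trim_outliers (line 2)
  5: emitted by collect_span (line 10)
  6: emitted by bind_quota (line 15)
  7: emitted by main (line 40)
  8: emitted by index_entries (line 27)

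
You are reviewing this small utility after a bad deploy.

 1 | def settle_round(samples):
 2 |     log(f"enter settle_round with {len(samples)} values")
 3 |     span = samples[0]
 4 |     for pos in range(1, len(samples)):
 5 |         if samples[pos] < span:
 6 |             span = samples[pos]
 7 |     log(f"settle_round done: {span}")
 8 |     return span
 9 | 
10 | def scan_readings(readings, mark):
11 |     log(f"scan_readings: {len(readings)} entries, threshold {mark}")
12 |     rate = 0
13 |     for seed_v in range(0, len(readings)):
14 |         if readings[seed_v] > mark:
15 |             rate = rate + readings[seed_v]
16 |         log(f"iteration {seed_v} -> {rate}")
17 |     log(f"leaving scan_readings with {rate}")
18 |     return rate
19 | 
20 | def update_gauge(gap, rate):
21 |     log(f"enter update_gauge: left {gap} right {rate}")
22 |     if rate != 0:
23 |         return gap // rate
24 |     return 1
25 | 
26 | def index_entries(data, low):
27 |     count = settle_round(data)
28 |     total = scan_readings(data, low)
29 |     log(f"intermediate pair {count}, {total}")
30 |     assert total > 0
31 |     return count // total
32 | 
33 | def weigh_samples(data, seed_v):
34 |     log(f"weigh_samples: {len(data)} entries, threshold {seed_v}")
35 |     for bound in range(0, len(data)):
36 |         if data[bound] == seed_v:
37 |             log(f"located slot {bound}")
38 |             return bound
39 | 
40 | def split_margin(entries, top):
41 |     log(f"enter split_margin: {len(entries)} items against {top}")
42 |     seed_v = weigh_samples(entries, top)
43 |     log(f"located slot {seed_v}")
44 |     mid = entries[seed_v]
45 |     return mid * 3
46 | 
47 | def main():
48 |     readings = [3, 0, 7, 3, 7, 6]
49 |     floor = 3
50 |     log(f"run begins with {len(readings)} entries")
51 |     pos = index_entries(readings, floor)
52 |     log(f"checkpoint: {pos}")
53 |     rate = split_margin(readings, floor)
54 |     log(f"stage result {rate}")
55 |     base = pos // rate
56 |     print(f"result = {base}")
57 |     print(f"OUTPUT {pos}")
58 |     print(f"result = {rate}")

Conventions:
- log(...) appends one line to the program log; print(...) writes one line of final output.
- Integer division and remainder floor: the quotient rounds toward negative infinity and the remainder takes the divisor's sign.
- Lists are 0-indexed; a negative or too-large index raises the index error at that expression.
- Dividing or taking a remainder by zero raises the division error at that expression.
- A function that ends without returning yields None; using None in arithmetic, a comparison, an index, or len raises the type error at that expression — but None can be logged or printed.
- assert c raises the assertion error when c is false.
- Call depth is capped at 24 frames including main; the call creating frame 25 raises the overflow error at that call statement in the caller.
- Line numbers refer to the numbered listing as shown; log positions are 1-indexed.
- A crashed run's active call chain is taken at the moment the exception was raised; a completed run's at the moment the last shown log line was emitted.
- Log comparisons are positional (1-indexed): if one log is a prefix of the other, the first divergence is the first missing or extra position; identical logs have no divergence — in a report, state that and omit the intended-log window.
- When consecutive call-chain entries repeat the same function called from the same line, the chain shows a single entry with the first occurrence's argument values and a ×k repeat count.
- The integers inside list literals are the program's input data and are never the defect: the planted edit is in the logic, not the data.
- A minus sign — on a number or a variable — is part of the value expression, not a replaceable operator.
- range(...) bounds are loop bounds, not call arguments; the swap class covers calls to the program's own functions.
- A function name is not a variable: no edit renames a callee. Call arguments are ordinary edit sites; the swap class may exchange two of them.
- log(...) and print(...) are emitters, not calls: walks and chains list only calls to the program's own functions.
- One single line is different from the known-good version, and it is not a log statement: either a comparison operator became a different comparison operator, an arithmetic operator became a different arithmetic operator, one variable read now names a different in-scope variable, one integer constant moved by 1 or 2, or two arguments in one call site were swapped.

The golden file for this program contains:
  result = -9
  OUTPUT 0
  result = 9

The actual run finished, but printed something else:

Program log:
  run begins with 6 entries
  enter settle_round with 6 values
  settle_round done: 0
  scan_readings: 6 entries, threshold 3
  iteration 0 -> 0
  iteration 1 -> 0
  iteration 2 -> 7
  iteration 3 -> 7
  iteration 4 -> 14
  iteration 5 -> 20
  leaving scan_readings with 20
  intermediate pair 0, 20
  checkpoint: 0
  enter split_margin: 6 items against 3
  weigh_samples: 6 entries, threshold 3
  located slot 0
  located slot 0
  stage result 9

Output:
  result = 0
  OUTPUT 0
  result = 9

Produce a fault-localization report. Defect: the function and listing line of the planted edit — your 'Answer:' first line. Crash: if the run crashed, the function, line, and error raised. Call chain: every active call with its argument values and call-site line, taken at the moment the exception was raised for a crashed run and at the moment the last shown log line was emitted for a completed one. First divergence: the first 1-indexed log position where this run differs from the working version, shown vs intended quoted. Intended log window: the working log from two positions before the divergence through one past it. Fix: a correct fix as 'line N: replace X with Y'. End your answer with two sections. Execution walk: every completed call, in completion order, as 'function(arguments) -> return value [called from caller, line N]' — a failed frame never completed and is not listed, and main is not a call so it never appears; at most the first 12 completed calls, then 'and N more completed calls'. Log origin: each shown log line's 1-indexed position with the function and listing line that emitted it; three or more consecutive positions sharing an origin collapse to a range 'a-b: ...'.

Answer: the defect is in main at line 55.
Core observation: The logs agree in full; only the final output differs.
Call chain: main.
First divergence: there is none — every log position agrees.
Execution walk:
  settle_round([3, 0, 7, 3, 7, 6]) -> 0  [called from index_entries, line 27]
  scan_readings([3, 0, 7, 3, 7, 6], 3) -> 20  [called from index_entries, line 28]
  index_entries([3, 0, 7, 3, 7, 6], 3) -> 0  [called from main, line 51]
  weigh_samples([3, 0, 7, 3, 7, 6], 3) -> 0  [called from split_margin, line 42]
  split_margin([3, 0, 7, 3, 7, 6], 3) -> 9  [called from main, line 53]
Log origins:
  1: emitted by main (line 50)
  2: emitted by settle_round (line 2)
  3: emitted by settle_round (line 7)
  4: emitted by scan_readings (line 11)
  5-10: emitted by scan_readings (line 16)
  11: emitted by scan_readings (line 17)
  12: emitted by index_entries (line 29)
  13: emitted by main (line 52)
  14: emitted by split_margin (line 41)
  15: emitted by weigh_samples (line 34)
  16: emitted by weigh_samples (line 37)
  17: emitted by split_margin (line 43)
  18: emitted by main (line 54)
A correct fix: line 55: replace `//` with `-`.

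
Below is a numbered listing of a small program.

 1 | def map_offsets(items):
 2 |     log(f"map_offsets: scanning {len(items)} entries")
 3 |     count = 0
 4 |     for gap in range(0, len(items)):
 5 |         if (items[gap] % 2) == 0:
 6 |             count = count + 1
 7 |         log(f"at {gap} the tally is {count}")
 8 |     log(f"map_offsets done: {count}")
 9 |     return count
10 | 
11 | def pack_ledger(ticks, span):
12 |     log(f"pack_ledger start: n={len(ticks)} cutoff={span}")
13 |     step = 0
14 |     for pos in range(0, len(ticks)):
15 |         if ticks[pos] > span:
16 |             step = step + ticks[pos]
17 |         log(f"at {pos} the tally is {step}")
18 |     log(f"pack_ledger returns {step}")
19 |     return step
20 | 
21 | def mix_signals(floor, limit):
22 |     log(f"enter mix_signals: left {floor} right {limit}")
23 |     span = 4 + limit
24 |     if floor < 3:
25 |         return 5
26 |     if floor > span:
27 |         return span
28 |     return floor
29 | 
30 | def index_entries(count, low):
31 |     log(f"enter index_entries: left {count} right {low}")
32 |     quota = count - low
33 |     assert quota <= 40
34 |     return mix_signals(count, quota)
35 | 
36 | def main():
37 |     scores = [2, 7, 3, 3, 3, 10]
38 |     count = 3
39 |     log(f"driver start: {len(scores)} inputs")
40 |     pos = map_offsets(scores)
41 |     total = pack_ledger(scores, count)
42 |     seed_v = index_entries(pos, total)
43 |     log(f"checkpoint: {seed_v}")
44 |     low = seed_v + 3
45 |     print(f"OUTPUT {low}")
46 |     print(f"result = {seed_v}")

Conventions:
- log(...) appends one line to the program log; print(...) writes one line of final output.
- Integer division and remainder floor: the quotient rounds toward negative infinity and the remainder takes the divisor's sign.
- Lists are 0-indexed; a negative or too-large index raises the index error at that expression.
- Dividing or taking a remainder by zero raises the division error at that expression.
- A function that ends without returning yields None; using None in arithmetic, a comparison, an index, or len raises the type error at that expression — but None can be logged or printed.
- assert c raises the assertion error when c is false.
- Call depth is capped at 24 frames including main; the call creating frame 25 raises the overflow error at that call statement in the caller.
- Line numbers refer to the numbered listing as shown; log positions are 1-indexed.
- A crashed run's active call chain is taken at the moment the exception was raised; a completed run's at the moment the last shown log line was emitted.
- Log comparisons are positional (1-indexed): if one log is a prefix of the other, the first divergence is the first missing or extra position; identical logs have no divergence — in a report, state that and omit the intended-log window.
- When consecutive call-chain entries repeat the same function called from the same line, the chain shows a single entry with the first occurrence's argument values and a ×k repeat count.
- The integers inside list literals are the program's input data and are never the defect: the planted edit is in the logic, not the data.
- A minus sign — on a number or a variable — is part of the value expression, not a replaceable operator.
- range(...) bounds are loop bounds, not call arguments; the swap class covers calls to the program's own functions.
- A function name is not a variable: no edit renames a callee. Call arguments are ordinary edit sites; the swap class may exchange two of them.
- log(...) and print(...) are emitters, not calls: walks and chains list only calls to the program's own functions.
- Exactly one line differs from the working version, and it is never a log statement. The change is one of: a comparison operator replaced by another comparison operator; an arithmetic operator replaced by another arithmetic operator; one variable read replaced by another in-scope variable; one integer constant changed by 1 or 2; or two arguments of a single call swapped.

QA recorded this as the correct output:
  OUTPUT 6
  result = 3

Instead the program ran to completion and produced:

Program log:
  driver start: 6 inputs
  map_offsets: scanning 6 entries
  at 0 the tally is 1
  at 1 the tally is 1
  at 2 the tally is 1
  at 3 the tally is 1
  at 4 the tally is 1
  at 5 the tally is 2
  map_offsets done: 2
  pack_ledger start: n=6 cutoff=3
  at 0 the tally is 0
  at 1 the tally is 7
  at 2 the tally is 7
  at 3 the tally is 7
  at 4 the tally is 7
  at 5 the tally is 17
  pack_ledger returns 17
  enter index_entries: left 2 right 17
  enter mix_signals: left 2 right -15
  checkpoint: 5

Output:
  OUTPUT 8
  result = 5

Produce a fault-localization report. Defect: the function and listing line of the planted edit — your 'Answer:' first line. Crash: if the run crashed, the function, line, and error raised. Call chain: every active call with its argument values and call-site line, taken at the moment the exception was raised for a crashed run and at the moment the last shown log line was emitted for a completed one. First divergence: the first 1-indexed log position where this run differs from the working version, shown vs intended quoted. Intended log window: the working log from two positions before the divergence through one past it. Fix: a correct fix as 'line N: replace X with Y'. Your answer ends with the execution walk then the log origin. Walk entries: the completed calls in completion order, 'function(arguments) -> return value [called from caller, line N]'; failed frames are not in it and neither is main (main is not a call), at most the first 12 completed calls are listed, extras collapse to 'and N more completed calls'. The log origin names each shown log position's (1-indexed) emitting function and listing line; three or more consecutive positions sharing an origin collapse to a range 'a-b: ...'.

Answer: the defect is in mix_signals at line 25.
Core observation: The log first diverges at position 20: the faulty run prints 'checkpoint: 5' where the working version prints 'checkpoint: 3'.
Call chain: main.
First divergence: position 20; shown 'checkpoint: 5' vs intended 'checkpoint: 3'.
Intended log window:
  18: enter index_entries: left 2 right 17
  19: enter mix_signals: left 2 right -15
  20: checkpoint: 3
Execution walk:
  map_offsets([2, 7, 3, 3, 3, 10]) -> 2  [called from main, line 40]
  pack_ledger([2, 7, 3, 3, 3, 10], 3) -> 17  [called from main, line 41]
  mix_signals(2, -15) -> 5  [called from index_entries, line 34]
  index_entries(2, 17) -> 5  [called from main, line 42]
Origin of each log line:
  1: logged in main at line 39
  2: logged in map_offsets at line 2
  3-8: logged in map_offsets at line 7
  9: logged in map_offsets at line 8
  10: logged in pack_ledger at line 12
  11-16: logged in pack_ledger at line 17
  17: logged in pack_ledger at line 18
  18: logged in index_entries at line 31
  19: logged in mix_signals at line 22
  20: logged in main at line 43
A correct fix: line 25: replace `5` with `3`.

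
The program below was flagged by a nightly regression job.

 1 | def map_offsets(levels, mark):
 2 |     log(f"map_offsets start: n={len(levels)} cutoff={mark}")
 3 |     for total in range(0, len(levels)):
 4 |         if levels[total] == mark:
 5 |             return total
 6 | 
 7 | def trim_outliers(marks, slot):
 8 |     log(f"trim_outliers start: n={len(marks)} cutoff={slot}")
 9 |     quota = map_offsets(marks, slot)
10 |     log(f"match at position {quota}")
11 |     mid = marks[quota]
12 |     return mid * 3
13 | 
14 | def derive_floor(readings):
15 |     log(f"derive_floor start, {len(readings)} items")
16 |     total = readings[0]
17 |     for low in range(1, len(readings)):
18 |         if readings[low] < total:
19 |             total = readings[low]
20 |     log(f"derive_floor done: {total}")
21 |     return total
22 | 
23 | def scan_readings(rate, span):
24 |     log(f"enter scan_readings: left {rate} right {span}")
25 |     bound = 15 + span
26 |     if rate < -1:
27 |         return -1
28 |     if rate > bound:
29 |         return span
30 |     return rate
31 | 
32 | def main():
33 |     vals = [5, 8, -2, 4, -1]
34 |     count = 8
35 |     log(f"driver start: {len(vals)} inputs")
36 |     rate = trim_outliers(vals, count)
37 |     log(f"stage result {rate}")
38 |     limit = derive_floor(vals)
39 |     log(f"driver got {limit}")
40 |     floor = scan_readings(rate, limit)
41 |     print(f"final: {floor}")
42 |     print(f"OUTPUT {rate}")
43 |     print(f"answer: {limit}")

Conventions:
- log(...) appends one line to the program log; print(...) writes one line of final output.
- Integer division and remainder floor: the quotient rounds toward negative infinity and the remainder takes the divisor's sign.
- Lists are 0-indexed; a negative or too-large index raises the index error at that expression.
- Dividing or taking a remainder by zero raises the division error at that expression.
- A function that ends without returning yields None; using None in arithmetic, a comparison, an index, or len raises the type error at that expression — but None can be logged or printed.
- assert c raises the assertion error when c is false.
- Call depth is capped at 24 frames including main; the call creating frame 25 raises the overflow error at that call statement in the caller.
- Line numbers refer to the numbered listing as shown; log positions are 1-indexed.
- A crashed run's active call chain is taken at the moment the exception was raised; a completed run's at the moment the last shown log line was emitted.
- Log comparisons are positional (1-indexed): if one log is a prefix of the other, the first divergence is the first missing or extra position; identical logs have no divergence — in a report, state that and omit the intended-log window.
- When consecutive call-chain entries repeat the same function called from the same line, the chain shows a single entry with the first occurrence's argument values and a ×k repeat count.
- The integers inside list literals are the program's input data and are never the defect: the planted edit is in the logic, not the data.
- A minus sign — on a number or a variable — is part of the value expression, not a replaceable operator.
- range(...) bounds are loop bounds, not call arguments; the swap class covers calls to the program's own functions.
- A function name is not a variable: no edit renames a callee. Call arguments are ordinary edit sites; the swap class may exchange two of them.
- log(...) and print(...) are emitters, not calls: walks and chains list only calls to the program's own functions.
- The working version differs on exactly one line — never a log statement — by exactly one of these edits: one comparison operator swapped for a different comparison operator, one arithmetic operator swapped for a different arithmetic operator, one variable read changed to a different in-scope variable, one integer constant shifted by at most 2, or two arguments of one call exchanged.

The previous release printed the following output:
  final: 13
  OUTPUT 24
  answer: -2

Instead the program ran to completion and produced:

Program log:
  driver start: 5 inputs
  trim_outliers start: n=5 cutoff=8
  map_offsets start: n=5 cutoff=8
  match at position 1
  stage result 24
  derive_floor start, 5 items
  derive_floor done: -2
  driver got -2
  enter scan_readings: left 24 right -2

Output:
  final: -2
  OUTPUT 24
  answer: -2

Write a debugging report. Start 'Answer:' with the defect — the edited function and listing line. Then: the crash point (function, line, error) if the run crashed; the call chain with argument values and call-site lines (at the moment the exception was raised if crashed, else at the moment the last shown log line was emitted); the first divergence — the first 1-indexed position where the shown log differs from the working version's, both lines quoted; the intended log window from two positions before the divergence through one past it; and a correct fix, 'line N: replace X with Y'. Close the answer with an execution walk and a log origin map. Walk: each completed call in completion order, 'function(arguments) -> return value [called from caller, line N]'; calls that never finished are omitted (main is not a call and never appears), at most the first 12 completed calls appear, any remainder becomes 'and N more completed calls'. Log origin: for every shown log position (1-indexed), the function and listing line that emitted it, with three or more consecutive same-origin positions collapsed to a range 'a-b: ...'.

Answer: the defect is in scan_readings at line 29.
The tell: Nothing in the log betrays the bug — only the output does.
Call chain: main -> scan_readings(24, -2) (called at line 40).
First divergence: none — the logs agree in full.
Execution walk:
  map_offsets([5, 8, -2, 4, -1], 8) -> 1  [called from trim_outliers, line 9]
  trim_outliers([5, 8, -2, 4, -1], 8) -> 24  [called from main, line 36]
  derive_floor([5, 8, -2, 4, -1]) -> -2  [called from main, line 38]
  scan_readings(24, -2) -> -2  [called from main, line 40]
Log origin:
  1: from main, line 35
  2: from trim_outliers, line 8
  3: from map_offsets, line 2
  4: from trim_outliers, line 10
  5: from main, line 37
  6: from derive_floor, line 15
  7: from derive_floor, line 20
  8: from main, line 39
  9: from scan_readings, line 24
A correct fix: line 29: replace `span` with `bound`.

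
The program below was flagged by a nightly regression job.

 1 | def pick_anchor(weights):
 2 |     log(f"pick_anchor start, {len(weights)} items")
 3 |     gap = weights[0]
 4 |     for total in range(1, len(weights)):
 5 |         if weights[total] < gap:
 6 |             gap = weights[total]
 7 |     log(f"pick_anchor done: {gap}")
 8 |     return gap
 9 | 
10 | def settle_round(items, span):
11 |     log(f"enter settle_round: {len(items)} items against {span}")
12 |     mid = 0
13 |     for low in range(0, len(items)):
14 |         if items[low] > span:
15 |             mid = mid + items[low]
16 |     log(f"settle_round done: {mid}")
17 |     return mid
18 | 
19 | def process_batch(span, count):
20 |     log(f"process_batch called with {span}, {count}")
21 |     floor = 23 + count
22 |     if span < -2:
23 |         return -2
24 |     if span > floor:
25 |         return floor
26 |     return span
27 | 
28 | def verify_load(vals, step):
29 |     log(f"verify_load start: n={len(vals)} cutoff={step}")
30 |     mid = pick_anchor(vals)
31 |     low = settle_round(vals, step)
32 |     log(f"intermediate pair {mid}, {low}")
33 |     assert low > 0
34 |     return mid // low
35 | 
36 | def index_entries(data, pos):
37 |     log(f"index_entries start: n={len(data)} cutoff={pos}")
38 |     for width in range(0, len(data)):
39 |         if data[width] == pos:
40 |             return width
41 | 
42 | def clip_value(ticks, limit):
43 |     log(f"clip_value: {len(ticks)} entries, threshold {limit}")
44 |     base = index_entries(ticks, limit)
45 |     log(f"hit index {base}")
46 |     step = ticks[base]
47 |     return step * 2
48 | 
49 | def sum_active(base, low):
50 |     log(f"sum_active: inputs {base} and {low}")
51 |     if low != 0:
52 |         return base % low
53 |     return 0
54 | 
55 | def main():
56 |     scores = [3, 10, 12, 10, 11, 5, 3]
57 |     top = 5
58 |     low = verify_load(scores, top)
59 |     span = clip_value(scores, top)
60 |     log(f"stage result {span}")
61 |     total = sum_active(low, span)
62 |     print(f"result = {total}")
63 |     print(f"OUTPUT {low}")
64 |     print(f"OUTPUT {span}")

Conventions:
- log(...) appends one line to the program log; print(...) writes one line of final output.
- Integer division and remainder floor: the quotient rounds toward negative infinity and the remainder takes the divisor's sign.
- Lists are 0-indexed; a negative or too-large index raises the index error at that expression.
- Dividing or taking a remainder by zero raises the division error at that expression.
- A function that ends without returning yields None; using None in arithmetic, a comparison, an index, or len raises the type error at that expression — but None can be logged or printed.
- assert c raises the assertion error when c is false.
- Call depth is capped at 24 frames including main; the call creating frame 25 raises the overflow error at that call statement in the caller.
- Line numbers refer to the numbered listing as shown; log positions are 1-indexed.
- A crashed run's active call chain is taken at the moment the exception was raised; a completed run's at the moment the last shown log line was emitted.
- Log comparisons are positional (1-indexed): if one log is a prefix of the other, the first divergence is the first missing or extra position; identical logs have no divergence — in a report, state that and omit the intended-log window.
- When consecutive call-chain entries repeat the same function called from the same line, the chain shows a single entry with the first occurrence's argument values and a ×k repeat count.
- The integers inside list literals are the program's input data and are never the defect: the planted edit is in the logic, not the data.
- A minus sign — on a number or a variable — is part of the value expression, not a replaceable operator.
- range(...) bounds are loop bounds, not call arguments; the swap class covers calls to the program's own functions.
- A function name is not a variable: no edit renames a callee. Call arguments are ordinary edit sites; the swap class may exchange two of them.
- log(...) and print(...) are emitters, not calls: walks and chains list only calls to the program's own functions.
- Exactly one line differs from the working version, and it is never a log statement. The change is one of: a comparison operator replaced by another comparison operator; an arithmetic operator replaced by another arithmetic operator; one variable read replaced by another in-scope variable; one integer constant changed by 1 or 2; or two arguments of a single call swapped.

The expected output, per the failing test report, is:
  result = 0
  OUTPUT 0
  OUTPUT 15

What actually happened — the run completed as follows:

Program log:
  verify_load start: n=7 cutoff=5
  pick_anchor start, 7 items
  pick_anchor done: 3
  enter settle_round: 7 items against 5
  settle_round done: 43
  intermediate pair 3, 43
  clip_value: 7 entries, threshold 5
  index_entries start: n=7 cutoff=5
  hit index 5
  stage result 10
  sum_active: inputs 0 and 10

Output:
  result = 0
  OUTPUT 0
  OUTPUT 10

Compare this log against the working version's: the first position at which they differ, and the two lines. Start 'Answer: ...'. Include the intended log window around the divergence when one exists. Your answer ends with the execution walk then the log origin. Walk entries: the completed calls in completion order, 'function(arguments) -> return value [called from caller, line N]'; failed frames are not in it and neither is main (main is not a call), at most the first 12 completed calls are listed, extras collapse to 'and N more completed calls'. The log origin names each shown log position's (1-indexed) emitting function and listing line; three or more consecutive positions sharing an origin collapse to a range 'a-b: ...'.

Answer: position 10 — the shown line 'stage result 10' should read 'stage result 15'.
Intended log window:
  8: index_entries start: n=7 cutoff=5
  9: hit index 5
  10: stage result 15
  11: sum_active: inputs 0 and 15
Execution walk:
  pick_anchor([3, 10, 12, 10, 11, 5, 3]) -> 3  [called from verify_load, line 30]
  settle_round([3, 10, 12, 10, 11, 5, 3], 5) -> 43  [called from verify_load, line 31]
  verify_load([3, 10, 12, 10, 11, 5, 3], 5) -> 0  [called from main, line 58]
  index_entries([3, 10, 12, 10, 11, 5, 3], 5) -> 5  [called from clip_value, line 44]
  clip_value([3, 10, 12, 10, 11, 5, 3], 5) -> 10  [called from main, line 59]
  sum_active(0, 10) -> 0  [called from main, line 61]
Log origins:
  1 — verify_load, line 29
  2 — pick_anchor, line 2
  3 — pick_anchor, line 7
  4 — settle_round, line 11
  5 — settle_round, line 16
  6 — verify_load, line 32
  7 — clip_value, line 43
  8 — index_entries, line 37
  9 — clip_value, line 45
  10 — main, line 60
  11 — sum_active, line 50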